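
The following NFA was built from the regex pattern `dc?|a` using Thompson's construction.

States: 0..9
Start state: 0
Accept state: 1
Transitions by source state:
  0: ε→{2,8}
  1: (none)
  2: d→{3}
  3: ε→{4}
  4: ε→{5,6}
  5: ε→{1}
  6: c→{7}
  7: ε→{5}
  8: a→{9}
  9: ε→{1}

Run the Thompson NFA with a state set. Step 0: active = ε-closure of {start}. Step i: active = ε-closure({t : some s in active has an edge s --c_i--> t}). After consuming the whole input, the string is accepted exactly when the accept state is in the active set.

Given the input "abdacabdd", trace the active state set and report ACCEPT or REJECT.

Answer: REJECT

Steps:
start: ε-closure({0}) = {0,2,8}
'a' @ 1: {1,9}  (accept∈set)
'b' @ 2: {}  — no active states
rest 'dacabdd' ignored (set empty)
after full input: {}  (accept=1 not in)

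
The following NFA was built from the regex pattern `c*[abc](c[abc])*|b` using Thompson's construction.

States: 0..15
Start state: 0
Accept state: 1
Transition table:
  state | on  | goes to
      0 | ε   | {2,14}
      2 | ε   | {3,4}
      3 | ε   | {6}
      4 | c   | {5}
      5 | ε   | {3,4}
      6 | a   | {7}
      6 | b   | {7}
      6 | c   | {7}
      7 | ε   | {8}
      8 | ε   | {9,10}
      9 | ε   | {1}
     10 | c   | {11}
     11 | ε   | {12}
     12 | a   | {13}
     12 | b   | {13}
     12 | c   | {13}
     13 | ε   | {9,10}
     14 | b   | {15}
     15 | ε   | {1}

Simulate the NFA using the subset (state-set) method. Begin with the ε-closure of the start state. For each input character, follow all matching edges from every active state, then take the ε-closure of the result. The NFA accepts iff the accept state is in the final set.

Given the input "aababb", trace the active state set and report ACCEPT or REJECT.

initial (ε-close {0}): {0,2,3,4,6,14}
'a' @ 1: {1,7,8,9,10}  ✓accept
'a' @ 2: {}  — state set empty
rest 'babb' ignored (set empty)
final: {}; accept 1 not in set

Answer: REJECT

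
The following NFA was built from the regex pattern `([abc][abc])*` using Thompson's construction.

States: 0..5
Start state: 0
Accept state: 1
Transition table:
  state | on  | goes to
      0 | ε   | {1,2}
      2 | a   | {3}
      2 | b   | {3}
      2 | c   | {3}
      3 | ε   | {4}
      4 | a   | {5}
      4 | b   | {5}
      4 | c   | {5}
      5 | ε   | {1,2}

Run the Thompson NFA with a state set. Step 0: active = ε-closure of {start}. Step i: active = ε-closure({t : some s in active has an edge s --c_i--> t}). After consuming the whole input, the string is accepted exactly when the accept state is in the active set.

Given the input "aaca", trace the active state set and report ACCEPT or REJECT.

start: ε-closure({0}) = {0,1,2}
'a' @ 1: {3,4}
'a' @ 2: {1,2,5}  [accepting]
'c' @ 3: {3,4}
'a' @ 4: {1,2,5}  [accepting]
after full input: {1,2,5}  (accept=1 in)

Answer: ACCEPT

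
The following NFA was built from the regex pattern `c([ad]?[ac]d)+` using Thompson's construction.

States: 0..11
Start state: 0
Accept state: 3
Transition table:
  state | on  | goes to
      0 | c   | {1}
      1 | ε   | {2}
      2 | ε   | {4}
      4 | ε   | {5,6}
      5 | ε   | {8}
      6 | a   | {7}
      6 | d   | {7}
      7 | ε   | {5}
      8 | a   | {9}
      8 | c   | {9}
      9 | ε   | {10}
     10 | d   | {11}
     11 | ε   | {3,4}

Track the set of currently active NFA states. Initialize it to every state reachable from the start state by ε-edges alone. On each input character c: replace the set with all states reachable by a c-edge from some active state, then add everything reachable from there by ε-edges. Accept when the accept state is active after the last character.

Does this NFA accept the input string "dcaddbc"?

initial (ε-close {0}): {0}
'd' @ 1: {}  — no active states
rest 'caddbc' ignored (set empty)
end set {} — state 3 not in

Answer: REJECT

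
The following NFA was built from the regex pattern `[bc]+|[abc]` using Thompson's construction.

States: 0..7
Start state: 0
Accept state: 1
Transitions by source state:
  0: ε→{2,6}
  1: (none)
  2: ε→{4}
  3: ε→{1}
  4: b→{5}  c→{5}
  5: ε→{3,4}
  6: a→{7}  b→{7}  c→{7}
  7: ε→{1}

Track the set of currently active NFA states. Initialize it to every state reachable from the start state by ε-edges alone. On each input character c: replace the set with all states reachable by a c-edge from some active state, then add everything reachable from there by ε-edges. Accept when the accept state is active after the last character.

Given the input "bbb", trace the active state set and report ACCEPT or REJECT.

Answer: ACCEPT

Derivation:
S₀ = ε-closure({0}) = {0,2,4,6}
'b' @ 1: {1,3,4,5,7}  (accept∈set)
'b' @ 2: {1,3,4,5}  (accept∈set)
'b' @ 3: {1,3,4,5}  (accept∈set)
final: {1,3,4,5}; accept 1 in set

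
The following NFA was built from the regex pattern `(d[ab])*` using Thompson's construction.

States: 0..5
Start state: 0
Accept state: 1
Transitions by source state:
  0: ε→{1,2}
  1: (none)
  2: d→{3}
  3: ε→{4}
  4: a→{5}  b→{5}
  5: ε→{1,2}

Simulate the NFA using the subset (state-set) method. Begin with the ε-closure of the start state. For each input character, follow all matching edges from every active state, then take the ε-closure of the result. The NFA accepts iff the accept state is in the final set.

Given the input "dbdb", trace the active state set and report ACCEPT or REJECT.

Answer: ACCEPT

Derivation:
initial (ε-close {0}): {0,1,2}
'd' @ 1: {3,4}
'b' @ 2: {1,2,5}  ✓accept
'd' @ 3: {3,4}
'b' @ 4: {1,2,5}  ✓accept
final: {1,2,5}; accept 1 in set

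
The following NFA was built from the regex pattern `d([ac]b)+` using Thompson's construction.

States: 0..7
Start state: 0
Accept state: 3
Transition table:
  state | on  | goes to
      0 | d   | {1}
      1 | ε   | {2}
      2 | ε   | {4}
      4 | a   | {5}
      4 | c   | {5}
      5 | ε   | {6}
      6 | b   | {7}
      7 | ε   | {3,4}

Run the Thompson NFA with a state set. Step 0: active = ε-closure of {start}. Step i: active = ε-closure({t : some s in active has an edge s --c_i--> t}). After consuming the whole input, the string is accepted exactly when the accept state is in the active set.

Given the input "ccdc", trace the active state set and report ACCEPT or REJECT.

S₀ = ε-closure({0}) = {0}
'c' @ 1: {}  — no active states
rest 'cdc' ignored (set empty)
after full input: {}  (accept=3 not in)

Answer: REJECT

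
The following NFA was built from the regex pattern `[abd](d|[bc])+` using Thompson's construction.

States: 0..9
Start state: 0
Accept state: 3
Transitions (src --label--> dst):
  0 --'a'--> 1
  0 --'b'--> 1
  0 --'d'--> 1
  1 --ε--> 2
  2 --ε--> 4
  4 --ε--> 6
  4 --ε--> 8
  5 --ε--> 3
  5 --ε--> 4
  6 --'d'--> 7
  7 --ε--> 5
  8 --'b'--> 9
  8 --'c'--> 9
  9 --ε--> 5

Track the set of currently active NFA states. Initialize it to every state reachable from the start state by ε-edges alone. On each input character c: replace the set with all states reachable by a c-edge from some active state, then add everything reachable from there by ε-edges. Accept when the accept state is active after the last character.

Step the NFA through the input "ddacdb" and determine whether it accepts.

S₀ = ε-closure({0}) = {0}
'd' @ 1: {1,2,4,6,8}
'd' @ 2: {3,4,5,6,7,8}  [accepting]
'a' @ 3: {}  — state set empty
rest 'cdb' ignored (set empty)
after full input: {}  (accept=3 not in)

Answer: REJECT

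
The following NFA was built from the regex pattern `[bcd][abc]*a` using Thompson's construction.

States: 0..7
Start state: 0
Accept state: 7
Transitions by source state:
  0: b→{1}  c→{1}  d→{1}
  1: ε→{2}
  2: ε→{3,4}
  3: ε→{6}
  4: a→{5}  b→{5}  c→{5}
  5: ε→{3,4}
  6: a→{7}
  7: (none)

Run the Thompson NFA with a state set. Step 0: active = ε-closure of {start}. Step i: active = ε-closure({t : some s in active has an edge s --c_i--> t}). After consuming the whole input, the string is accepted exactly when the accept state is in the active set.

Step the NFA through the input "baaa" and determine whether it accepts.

Answer: ACCEPT

Trace:
S₀ = ε-closure({0}) = {0}
'b' @ 1: {1,2,3,4,6}
'a' @ 2: {3,4,5,6,7}  [accepting]
'a' @ 3: {3,4,5,6,7}  [accepting]
'a' @ 4: {3,4,5,6,7}  [accepting]
end set {3,4,5,6,7} — state 7 in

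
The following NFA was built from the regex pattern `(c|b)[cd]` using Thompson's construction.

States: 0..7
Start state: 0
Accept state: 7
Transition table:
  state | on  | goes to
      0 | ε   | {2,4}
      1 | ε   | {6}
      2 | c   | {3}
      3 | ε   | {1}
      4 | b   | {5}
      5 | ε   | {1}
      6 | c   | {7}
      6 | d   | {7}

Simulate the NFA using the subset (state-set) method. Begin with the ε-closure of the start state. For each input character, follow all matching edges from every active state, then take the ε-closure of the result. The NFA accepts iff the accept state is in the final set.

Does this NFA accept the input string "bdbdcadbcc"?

start: ε-closure({0}) = {0,2,4}
'b' @ 1: {1,5,6}
'd' @ 2: {7}  ✓accept
'b' @ 3: {}  — state set empty
rest 'dcadbcc' ignored (set empty)
final: {}; accept 7 not in set

Answer: REJECT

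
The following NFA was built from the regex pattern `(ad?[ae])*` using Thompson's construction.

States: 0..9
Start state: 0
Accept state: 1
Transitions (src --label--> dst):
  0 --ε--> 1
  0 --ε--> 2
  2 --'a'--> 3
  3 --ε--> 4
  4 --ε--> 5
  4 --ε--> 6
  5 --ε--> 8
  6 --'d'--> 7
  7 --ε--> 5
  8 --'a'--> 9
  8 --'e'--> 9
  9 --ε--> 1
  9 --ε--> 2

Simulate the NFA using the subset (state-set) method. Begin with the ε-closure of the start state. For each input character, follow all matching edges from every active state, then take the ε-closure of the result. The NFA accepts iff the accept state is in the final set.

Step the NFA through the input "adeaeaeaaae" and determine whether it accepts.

S₀ = ε-closure({0}) = {0,1,2}
'a' @ 1: {3,4,5,6,8}
'd' @ 2: {5,7,8}
'e' @ 3: {1,2,9}  [accepting]
'a' @ 4: {3,4,5,6,8}
'e' @ 5: {1,2,9}  [accepting]
'a' @ 6: {3,4,5,6,8}
'e' @ 7: {1,2,9}  [accepting]
'a' @ 8: {3,4,5,6,8}
'a' @ 9: {1,2,9}  [accepting]
'a' @ 10: {3,4,5,6,8}
'e' @ 11: {1,2,9}  [accepting]
final: {1,2,9}; accept 1 in set

Answer: ACCEPT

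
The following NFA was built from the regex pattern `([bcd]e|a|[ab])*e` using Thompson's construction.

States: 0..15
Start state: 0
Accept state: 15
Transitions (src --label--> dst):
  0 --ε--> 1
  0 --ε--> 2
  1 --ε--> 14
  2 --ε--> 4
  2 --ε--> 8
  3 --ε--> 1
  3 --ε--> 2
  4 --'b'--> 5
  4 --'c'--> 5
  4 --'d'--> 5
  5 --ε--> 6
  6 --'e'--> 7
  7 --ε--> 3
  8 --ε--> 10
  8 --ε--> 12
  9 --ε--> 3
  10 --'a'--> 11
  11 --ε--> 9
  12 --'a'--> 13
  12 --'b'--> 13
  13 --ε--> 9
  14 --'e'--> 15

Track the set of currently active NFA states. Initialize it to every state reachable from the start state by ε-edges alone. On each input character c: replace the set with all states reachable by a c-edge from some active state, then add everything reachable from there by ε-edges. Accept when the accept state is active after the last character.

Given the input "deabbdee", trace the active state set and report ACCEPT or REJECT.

initial (ε-close {0}): {0,1,2,4,8,10,12,14}
'd' @ 1: {5,6}
'e' @ 2: {1,2,3,4,7,8,10,12,14}
'a' @ 3: {1,2,3,4,8,9,10,11,12,13,14}
'b' @ 4: {1,2,3,4,5,6,8,9,10,12,13,14}
'b' @ 5: {1,2,3,4,5,6,8,9,10,12,13,14}
'd' @ 6: {5,6}
'e' @ 7: {1,2,3,4,7,8,10,12,14}
'e' @ 8: {15}  (accept∈set)
after full input: {15}  (accept=15 in)

Answer: ACCEPT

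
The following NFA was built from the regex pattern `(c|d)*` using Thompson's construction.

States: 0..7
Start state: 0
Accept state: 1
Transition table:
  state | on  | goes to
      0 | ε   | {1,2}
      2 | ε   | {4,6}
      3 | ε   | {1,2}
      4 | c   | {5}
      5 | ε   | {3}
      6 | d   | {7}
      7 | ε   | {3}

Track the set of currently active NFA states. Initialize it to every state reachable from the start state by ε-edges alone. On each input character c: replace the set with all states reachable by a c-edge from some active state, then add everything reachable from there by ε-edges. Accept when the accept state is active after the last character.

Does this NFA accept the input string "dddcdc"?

Answer: ACCEPT

Steps:
initial (ε-close {0}): {0,1,2,4,6}
'd' @ 1: {1,2,3,4,6,7}  ✓accept
'd' @ 2: {1,2,3,4,6,7}  ✓accept
'd' @ 3: {1,2,3,4,6,7}  ✓accept
'c' @ 4: {1,2,3,4,5,6}  ✓accept
'd' @ 5: {1,2,3,4,6,7}  ✓accept
'c' @ 6: {1,2,3,4,5,6}  ✓accept
after full input: {1,2,3,4,5,6}  (accept=1 in)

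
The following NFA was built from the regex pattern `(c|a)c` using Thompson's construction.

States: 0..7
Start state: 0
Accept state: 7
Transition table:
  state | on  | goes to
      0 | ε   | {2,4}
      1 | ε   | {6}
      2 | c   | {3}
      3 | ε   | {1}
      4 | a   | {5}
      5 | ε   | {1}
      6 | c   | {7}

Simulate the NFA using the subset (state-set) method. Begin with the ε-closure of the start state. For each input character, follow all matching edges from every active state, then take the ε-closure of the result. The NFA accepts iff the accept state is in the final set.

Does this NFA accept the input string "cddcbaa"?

Answer: REJECT

Trace:
start: ε-closure({0}) = {0,2,4}
'c' @ 1: {1,3,6}
'd' @ 2: {}  — state set empty
rest 'dcbaa' ignored (set empty)
after full input: {}  (accept=7 not in)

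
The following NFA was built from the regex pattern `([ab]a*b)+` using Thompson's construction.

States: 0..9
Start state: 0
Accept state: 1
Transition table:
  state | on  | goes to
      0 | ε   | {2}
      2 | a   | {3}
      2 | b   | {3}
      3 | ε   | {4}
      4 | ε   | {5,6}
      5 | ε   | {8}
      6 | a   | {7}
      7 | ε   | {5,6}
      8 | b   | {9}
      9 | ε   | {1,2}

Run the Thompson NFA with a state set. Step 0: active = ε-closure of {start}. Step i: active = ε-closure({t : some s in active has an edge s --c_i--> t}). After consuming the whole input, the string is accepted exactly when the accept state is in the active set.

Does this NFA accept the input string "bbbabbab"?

start: ε-closure({0}) = {0,2}
'b' @ 1: {3,4,5,6,8}
'b' @ 2: {1,2,9}  ✓accept
'b' @ 3: {3,4,5,6,8}
'a' @ 4: {5,6,7,8}
'b' @ 5: {1,2,9}  ✓accept
'b' @ 6: {3,4,5,6,8}
'a' @ 7: {5,6,7,8}
'b' @ 8: {1,2,9}  ✓accept
final: {1,2,9}; accept 1 in set

Answer: ACCEPT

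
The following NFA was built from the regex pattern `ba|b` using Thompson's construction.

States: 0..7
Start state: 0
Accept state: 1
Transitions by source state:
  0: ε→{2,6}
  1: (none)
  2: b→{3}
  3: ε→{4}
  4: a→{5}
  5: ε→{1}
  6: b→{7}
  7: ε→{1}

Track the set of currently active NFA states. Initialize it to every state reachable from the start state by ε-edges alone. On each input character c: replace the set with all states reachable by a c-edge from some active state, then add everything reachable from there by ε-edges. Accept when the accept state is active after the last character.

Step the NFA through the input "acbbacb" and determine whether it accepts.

Answer: REJECT

Trace:
S₀ = ε-closure({0}) = {0,2,6}
'a' @ 1: {}  — dead — no transitions
rest 'cbbacb' ignored (set empty)
end set {} — state 1 not in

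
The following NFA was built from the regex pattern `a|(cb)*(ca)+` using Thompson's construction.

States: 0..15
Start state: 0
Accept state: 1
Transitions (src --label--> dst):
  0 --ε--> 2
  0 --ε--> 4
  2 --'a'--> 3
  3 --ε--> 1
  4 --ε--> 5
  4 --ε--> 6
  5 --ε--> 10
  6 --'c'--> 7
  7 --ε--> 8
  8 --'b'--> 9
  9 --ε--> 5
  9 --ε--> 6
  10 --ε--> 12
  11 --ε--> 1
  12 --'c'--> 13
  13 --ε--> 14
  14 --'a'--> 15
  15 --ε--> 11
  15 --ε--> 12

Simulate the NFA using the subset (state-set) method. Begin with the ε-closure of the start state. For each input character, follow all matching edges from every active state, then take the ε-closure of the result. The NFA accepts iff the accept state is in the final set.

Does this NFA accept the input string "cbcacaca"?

Answer: ACCEPT

Trace:
S₀ = ε-closure({0}) = {0,2,4,5,6,10,12}
'c' @ 1: {7,8,13,14}
'b' @ 2: {5,6,9,10,12}
'c' @ 3: {7,8,13,14}
'a' @ 4: {1,11,12,15}  ✓accept
'c' @ 5: {13,14}
'a' @ 6: {1,11,12,15}  ✓accept
'c' @ 7: {13,14}
'a' @ 8: {1,11,12,15}  ✓accept
after full input: {1,11,12,15}  (accept=1 in)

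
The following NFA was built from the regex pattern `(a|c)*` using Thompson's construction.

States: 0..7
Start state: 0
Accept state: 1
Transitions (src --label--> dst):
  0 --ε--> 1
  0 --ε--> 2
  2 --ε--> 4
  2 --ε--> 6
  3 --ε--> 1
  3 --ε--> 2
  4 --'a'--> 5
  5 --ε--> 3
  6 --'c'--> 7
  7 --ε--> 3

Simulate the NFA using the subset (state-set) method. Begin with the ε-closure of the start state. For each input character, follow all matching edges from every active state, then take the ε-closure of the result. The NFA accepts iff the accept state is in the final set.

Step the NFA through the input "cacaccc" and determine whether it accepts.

Answer: ACCEPT

Derivation:
initial (ε-close {0}): {0,1,2,4,6}
'c' @ 1: {1,2,3,4,6,7}  (accept∈set)
'a' @ 2: {1,2,3,4,5,6}  (accept∈set)
'c' @ 3: {1,2,3,4,6,7}  (accept∈set)
'a' @ 4: {1,2,3,4,5,6}  (accept∈set)
'c' @ 5: {1,2,3,4,6,7}  (accept∈set)
'c' @ 6: {1,2,3,4,6,7}  (accept∈set)
'c' @ 7: {1,2,3,4,6,7}  (accept∈set)
after full input: {1,2,3,4,6,7}  (accept=1 in)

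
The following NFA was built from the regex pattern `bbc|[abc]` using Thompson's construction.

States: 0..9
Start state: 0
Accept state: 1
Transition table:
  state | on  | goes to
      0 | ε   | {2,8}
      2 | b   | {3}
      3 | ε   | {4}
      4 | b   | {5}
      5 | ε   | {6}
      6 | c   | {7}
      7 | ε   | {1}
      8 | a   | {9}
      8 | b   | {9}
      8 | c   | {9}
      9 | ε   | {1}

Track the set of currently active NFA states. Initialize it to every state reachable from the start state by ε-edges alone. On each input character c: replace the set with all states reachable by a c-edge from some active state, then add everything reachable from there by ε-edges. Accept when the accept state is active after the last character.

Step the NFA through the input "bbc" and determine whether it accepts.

Answer: ACCEPT

Derivation:
S₀ = ε-closure({0}) = {0,2,8}
'b' @ 1: {1,3,4,9}  (accept∈set)
'b' @ 2: {5,6}
'c' @ 3: {1,7}  (accept∈set)
after full input: {1,7}  (accept=1 in)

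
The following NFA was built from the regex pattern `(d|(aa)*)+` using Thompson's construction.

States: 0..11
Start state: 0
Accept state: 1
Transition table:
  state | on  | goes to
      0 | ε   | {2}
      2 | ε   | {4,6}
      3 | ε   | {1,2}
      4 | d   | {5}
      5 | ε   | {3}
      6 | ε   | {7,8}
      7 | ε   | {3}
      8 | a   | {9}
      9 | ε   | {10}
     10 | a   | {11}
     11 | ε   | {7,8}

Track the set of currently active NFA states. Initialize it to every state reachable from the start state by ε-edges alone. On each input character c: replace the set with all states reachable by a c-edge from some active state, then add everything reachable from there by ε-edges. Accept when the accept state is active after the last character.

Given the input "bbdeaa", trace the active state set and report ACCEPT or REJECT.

S₀ = ε-closure({0}) = {0,1,2,3,4,6,7,8}
'b' @ 1: {}  — state set empty
rest 'bdeaa' ignored (set empty)
after full input: {}  (accept=1 not in)

Answer: REJECT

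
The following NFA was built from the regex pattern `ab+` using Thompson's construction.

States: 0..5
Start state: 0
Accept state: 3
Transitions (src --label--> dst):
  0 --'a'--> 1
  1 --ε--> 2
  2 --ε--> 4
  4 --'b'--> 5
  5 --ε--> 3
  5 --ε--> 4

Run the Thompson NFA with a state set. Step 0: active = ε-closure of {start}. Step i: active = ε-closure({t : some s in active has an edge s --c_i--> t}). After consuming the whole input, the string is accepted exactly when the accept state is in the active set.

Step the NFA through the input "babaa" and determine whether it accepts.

S₀ = ε-closure({0}) = {0}
'b' @ 1: {}  — state set empty
rest 'abaa' ignored (set empty)
final: {}; accept 3 not in set

Answer: REJECT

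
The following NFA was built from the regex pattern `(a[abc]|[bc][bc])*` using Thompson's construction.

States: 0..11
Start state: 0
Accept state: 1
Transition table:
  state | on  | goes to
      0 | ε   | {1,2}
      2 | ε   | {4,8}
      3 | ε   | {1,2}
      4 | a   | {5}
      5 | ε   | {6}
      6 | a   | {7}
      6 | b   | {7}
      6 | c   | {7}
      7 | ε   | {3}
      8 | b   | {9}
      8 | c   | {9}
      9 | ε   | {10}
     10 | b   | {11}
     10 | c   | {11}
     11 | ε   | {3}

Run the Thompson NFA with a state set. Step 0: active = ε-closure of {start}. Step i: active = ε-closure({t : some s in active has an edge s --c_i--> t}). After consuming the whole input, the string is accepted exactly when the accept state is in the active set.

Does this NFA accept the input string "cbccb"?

Answer: REJECT

Trace:
initial (ε-close {0}): {0,1,2,4,8}
'c' @ 1: {9,10}
'b' @ 2: {1,2,3,4,8,11}  (accept∈set)
'c' @ 3: {9,10}
'c' @ 4: {1,2,3,4,8,11}  (accept∈set)
'b' @ 5: {9,10}
end set {9,10} — state 1 not in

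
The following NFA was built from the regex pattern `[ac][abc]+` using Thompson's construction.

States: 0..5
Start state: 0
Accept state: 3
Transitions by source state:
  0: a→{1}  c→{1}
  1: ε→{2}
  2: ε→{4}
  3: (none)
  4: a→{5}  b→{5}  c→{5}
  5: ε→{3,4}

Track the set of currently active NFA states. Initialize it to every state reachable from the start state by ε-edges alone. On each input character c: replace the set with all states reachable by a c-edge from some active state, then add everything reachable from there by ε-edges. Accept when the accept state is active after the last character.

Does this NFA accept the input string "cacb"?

Answer: ACCEPT

Derivation:
start: ε-closure({0}) = {0}
'c' @ 1: {1,2,4}
'a' @ 2: {3,4,5}  [accepting]
'c' @ 3: {3,4,5}  [accepting]
'b' @ 4: {3,4,5}  [accepting]
after full input: {3,4,5}  (accept=3 in)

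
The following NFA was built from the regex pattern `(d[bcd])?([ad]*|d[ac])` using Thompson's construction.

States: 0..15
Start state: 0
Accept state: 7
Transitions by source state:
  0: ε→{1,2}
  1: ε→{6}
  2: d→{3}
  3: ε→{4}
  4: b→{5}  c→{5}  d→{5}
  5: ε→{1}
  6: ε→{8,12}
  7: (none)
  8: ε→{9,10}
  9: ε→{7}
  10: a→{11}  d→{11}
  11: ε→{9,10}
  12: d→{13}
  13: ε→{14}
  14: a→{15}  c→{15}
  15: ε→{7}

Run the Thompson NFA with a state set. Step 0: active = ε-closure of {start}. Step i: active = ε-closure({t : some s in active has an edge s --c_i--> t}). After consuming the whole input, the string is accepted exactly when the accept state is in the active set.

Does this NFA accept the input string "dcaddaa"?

start: ε-closure({0}) = {0,1,2,6,7,8,9,10,12}
'd' @ 1: {3,4,7,9,10,11,13,14}  ✓accept
'c' @ 2: {1,5,6,7,8,9,10,12,15}  ✓accept
'a' @ 3: {7,9,10,11}  ✓accept
'd' @ 4: {7,9,10,11}  ✓accept
'd' @ 5: {7,9,10,11}  ✓accept
'a' @ 6: {7,9,10,11}  ✓accept
'a' @ 7: {7,9,10,11}  ✓accept
after full input: {7,9,10,11}  (accept=7 in)

Answer: ACCEPT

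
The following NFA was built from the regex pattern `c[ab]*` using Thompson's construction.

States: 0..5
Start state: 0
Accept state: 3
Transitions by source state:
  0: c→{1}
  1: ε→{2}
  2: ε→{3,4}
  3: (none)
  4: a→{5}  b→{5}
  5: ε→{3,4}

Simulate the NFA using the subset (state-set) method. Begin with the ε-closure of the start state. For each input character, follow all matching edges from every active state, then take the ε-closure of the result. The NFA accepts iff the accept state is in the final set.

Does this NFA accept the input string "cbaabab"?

S₀ = ε-closure({0}) = {0}
'c' @ 1: {1,2,3,4}  [accepting]
'b' @ 2: {3,4,5}  [accepting]
'a' @ 3: {3,4,5}  [accepting]
'a' @ 4: {3,4,5}  [accepting]
'b' @ 5: {3,4,5}  [accepting]
'a' @ 6: {3,4,5}  [accepting]
'b' @ 7: {3,4,5}  [accepting]
final: {3,4,5}; accept 3 in set

Answer: ACCEPT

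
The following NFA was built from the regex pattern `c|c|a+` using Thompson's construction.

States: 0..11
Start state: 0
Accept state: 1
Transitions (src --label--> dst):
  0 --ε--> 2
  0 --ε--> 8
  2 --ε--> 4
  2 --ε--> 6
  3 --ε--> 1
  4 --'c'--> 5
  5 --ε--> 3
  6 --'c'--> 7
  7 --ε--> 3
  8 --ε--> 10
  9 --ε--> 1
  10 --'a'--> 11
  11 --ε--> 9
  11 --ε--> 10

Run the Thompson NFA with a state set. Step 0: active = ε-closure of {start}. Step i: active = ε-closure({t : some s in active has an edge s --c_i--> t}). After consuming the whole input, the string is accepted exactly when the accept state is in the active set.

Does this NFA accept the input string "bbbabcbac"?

start: ε-closure({0}) = {0,2,4,6,8,10}
'b' @ 1: {}  — state set empty
rest 'bbabcbac' ignored (set empty)
after full input: {}  (accept=1 not in)

Answer: REJECT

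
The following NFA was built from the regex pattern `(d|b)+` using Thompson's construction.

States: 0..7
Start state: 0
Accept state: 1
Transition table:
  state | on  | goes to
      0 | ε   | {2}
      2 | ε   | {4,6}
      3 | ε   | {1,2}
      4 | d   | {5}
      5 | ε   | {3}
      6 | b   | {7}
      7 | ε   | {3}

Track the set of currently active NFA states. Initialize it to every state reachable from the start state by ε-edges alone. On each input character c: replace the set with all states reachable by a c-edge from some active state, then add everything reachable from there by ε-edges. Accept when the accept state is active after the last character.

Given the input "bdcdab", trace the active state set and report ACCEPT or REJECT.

initial (ε-close {0}): {0,2,4,6}
'b' @ 1: {1,2,3,4,6,7}  (accept∈set)
'd' @ 2: {1,2,3,4,5,6}  (accept∈set)
'c' @ 3: {}  — state set empty
rest 'dab' ignored (set empty)
after full input: {}  (accept=1 not in)

Answer: REJECT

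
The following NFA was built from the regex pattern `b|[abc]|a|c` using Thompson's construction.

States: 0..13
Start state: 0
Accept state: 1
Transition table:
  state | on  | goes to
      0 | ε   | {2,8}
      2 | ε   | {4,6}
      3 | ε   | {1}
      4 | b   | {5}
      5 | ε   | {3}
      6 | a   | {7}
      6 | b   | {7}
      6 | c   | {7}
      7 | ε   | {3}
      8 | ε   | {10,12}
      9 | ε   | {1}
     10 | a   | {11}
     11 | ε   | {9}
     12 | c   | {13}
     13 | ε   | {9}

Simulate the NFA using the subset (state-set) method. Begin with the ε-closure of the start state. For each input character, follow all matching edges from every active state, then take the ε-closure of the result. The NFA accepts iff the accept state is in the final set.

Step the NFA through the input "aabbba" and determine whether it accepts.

Answer: REJECT

Steps:
start: ε-closure({0}) = {0,2,4,6,8,10,12}
'a' @ 1: {1,3,7,9,11}  [accepting]
'a' @ 2: {}  — state set empty
rest 'bbba' ignored (set empty)
final: {}; accept 1 not in set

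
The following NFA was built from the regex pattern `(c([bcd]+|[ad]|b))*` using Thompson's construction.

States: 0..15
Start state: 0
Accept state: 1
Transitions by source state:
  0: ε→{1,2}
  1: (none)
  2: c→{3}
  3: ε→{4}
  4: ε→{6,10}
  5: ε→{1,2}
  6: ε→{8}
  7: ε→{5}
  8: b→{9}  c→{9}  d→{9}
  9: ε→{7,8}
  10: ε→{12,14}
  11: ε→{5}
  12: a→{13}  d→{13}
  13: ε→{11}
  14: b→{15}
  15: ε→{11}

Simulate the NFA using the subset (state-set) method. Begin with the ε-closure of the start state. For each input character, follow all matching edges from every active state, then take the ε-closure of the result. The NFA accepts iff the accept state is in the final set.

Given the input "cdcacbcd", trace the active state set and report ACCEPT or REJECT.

Answer: ACCEPT

Steps:
start: ε-closure({0}) = {0,1,2}
'c' @ 1: {3,4,6,8,10,12,14}
'd' @ 2: {1,2,5,7,8,9,11,13}  [accepting]
'c' @ 3: {1,2,3,4,5,6,7,8,9,10,12,14}  [accepting]
'a' @ 4: {1,2,5,11,13}  [accepting]
'c' @ 5: {3,4,6,8,10,12,14}
'b' @ 6: {1,2,5,7,8,9,11,15}  [accepting]
'c' @ 7: {1,2,3,4,5,6,7,8,9,10,12,14}  [accepting]
'd' @ 8: {1,2,5,7,8,9,11,13}  [accepting]
final: {1,2,5,7,8,9,11,13}; accept 1 in set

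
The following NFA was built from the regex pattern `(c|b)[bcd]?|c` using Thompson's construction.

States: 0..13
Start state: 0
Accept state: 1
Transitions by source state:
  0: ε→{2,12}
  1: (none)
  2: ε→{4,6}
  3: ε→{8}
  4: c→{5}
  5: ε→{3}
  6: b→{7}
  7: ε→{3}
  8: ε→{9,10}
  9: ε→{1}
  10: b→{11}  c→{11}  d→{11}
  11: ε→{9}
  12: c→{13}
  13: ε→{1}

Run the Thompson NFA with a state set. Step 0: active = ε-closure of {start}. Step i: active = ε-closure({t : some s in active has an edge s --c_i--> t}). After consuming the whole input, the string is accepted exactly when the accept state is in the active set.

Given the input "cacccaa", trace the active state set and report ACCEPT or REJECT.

Answer: REJECT

Steps:
S₀ = ε-closure({0}) = {0,2,4,6,12}
'c' @ 1: {1,3,5,8,9,10,13}  [accepting]
'a' @ 2: {}  — state set empty
rest 'cccaa' ignored (set empty)
after full input: {}  (accept=1 not in)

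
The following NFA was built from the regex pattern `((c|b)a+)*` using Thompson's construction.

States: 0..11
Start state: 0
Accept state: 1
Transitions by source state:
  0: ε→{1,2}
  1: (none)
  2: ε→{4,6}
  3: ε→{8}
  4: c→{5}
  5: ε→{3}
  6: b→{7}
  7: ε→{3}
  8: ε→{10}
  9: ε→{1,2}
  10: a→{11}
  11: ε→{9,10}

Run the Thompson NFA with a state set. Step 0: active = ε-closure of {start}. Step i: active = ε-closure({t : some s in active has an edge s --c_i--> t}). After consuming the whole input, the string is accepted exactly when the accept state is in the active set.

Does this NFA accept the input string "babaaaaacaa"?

initial (ε-close {0}): {0,1,2,4,6}
'b' @ 1: {3,7,8,10}
'a' @ 2: {1,2,4,6,9,10,11}  (accept∈set)
'b' @ 3: {3,7,8,10}
'a' @ 4: {1,2,4,6,9,10,11}  (accept∈set)
'a' @ 5: {1,2,4,6,9,10,11}  (accept∈set)
'a' @ 6: {1,2,4,6,9,10,11}  (accept∈set)
'a' @ 7: {1,2,4,6,9,10,11}  (accept∈set)
'a' @ 8: {1,2,4,6,9,10,11}  (accept∈set)
'c' @ 9: {3,5,8,10}
'a' @ 10: {1,2,4,6,9,10,11}  (accept∈set)
'a' @ 11: {1,2,4,6,9,10,11}  (accept∈set)
after full input: {1,2,4,6,9,10,11}  (accept=1 in)

Answer: ACCEPT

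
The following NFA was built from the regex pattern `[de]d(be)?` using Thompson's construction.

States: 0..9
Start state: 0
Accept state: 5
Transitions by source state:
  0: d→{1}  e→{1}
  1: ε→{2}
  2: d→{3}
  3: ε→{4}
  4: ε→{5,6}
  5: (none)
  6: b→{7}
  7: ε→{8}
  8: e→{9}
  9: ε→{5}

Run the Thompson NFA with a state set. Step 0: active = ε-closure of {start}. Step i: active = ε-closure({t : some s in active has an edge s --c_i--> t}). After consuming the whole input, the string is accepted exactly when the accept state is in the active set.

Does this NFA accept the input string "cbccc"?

Answer: REJECT

Derivation:
start: ε-closure({0}) = {0}
'c' @ 1: {}  — state set empty
rest 'bccc' ignored (set empty)
final: {}; accept 5 not in set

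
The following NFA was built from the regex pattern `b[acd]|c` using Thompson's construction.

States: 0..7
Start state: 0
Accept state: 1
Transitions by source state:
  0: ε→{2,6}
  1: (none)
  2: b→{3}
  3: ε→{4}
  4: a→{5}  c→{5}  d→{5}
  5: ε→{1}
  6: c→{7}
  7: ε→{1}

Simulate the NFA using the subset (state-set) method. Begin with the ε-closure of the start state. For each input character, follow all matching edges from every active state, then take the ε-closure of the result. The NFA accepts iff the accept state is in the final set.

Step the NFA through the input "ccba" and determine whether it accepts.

S₀ = ε-closure({0}) = {0,2,6}
'c' @ 1: {1,7}  ✓accept
'c' @ 2: {}  — no active states
rest 'ba' ignored (set empty)
after full input: {}  (accept=1 not in)

Answer: REJECT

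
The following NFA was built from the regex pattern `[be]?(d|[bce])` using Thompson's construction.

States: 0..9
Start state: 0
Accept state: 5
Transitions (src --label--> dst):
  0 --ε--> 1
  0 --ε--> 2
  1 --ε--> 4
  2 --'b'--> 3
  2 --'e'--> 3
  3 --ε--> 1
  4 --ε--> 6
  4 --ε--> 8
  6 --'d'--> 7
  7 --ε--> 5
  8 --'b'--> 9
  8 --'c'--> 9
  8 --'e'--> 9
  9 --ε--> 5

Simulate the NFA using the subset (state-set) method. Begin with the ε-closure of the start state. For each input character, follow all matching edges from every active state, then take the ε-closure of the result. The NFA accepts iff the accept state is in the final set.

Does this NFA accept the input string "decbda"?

Answer: REJECT

Steps:
start: ε-closure({0}) = {0,1,2,4,6,8}
'd' @ 1: {5,7}  [accepting]
'e' @ 2: {}  — state set empty
rest 'cbda' ignored (set empty)
after full input: {}  (accept=5 not in)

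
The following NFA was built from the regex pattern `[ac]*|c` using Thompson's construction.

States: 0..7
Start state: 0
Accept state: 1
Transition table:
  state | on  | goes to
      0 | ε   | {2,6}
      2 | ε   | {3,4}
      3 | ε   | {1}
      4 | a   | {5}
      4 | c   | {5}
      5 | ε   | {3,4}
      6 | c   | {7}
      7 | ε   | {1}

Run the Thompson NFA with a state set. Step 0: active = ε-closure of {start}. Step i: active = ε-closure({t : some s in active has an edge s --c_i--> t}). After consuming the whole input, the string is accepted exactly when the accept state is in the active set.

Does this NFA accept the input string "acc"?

Answer: ACCEPT

Trace:
initial (ε-close {0}): {0,1,2,3,4,6}
'a' @ 1: {1,3,4,5}  ✓accept
'c' @ 2: {1,3,4,5}  ✓accept
'c' @ 3: {1,3,4,5}  ✓accept
after full input: {1,3,4,5}  (accept=1 in)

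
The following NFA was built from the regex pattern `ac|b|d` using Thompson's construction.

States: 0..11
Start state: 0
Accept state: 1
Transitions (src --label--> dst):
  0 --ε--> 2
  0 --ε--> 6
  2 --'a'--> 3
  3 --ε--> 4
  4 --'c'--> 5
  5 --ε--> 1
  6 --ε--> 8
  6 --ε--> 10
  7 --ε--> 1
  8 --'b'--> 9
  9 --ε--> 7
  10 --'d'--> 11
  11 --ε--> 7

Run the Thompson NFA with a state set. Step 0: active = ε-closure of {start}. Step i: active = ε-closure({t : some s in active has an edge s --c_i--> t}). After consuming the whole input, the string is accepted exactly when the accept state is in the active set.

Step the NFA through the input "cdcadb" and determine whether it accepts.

Answer: REJECT

Trace:
S₀ = ε-closure({0}) = {0,2,6,8,10}
'c' @ 1: {}  — dead — no transitions
rest 'dcadb' ignored (set empty)
after full input: {}  (accept=1 not in)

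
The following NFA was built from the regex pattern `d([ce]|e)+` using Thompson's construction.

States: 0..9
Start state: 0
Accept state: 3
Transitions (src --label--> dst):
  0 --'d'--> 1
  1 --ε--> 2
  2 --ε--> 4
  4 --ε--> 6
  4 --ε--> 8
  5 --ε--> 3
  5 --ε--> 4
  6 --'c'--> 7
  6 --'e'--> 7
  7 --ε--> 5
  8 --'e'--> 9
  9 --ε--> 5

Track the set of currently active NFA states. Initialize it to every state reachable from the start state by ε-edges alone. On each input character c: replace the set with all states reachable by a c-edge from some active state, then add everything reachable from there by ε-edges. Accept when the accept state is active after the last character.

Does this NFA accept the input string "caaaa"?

S₀ = ε-closure({0}) = {0}
'c' @ 1: {}  — no active states
rest 'aaaa' ignored (set empty)
after full input: {}  (accept=3 not in)

Answer: REJECT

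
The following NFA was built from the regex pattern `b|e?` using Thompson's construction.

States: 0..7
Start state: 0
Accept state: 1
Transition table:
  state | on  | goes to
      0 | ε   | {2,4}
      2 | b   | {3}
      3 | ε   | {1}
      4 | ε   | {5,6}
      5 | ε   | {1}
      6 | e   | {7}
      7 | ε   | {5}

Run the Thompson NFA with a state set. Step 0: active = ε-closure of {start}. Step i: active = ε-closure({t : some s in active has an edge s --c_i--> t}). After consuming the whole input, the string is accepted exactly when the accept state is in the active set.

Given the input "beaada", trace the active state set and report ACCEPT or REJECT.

Answer: REJECT

Derivation:
initial (ε-close {0}): {0,1,2,4,5,6}
'b' @ 1: {1,3}  (accept∈set)
'e' @ 2: {}  — no active states
rest 'aada' ignored (set empty)
final: {}; accept 1 not in set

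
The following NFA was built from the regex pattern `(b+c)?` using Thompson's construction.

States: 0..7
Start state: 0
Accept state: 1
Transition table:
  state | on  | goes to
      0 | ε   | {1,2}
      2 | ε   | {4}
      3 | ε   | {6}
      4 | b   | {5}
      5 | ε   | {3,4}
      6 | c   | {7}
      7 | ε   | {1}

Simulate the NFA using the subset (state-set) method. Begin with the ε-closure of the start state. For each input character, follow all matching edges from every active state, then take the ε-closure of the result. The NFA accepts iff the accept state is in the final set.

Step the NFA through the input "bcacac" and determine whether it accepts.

S₀ = ε-closure({0}) = {0,1,2,4}
'b' @ 1: {3,4,5,6}
'c' @ 2: {1,7}  (accept∈set)
'a' @ 3: {}  — dead — no transitions
rest 'cac' ignored (set empty)
end set {} — state 1 not in

Answer: REJECT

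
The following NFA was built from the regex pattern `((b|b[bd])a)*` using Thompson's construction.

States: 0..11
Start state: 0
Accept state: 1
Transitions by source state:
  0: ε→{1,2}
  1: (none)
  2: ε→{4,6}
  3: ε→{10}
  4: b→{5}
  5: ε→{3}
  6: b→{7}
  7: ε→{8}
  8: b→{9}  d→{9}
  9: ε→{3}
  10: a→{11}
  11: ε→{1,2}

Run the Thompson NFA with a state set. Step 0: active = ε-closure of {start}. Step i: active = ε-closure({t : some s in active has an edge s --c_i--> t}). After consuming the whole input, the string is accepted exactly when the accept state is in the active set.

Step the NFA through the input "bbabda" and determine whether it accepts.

Answer: ACCEPT

Steps:
initial (ε-close {0}): {0,1,2,4,6}
'b' @ 1: {3,5,7,8,10}
'b' @ 2: {3,9,10}
'a' @ 3: {1,2,4,6,11}  ✓accept
'b' @ 4: {3,5,7,8,10}
'd' @ 5: {3,9,10}
'a' @ 6: {1,2,4,6,11}  ✓accept
final: {1,2,4,6,11}; accept 1 in set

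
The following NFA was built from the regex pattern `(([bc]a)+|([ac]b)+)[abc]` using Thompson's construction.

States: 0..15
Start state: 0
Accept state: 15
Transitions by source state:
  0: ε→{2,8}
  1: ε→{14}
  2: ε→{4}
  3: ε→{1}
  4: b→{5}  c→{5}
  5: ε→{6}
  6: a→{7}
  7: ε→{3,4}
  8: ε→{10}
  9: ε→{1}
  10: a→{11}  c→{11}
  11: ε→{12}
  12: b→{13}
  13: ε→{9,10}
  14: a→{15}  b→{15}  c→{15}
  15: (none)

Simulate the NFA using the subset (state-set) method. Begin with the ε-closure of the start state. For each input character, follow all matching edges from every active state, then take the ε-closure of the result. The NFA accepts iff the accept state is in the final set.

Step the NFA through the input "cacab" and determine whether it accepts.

Answer: ACCEPT

Trace:
initial (ε-close {0}): {0,2,4,8,10}
'c' @ 1: {5,6,11,12}
'a' @ 2: {1,3,4,7,14}
'c' @ 3: {5,6,15}  (accept∈set)
'a' @ 4: {1,3,4,7,14}
'b' @ 5: {5,6,15}  (accept∈set)
end set {5,6,15} — state 15 in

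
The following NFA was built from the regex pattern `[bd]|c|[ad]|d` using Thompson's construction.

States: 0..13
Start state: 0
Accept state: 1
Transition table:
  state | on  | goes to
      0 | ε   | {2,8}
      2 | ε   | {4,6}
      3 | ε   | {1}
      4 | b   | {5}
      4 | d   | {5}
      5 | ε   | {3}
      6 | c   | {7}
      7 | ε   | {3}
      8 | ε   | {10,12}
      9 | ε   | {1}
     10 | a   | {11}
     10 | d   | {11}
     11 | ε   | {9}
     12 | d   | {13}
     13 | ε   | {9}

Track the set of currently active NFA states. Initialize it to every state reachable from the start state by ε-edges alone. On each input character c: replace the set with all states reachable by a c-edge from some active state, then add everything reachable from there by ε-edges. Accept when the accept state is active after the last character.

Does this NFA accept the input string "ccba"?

start: ε-closure({0}) = {0,2,4,6,8,10,12}
'c' @ 1: {1,3,7}  (accept∈set)
'c' @ 2: {}  — dead — no transitions
rest 'ba' ignored (set empty)
after full input: {}  (accept=1 not in)

Answer: REJECT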